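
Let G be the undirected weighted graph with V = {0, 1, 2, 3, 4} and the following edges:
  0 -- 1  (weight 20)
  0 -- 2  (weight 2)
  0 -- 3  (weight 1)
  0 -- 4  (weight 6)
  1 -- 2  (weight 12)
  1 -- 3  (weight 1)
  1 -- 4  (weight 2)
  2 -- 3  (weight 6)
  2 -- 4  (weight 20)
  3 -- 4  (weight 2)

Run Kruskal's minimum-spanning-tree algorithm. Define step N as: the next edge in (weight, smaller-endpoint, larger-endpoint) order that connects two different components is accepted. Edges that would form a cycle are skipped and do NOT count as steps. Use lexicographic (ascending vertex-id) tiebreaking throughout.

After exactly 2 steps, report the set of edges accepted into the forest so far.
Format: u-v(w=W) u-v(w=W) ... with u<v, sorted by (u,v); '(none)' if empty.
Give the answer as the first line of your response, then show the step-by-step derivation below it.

0-3(w=1) 1-3(w=1)

step 1: add edge 0-3 (w=1); MST = {0-3(w=1)}
step 2: add edge 1-3 (w=1); MST = {0-3(w=1) 1-3(w=1)}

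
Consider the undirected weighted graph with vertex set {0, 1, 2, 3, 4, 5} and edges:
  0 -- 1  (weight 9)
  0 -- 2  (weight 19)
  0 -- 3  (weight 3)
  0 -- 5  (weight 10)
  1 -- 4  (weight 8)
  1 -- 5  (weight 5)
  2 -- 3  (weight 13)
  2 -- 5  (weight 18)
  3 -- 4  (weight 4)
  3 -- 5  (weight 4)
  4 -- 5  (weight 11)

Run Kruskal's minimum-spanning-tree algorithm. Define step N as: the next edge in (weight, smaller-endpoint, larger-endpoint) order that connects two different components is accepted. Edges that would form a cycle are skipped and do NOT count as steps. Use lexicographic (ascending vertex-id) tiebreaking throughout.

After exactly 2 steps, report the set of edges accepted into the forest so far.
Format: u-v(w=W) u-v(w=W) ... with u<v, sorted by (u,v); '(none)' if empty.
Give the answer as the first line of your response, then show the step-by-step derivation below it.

0-3(w=3) 3-4(w=4)

step 1: add edge 0-3 (w=3); MST = {0-3(w=3)}
step 2: add edge 3-4 (w=4); MST = {0-3(w=3) 3-4(w=4)}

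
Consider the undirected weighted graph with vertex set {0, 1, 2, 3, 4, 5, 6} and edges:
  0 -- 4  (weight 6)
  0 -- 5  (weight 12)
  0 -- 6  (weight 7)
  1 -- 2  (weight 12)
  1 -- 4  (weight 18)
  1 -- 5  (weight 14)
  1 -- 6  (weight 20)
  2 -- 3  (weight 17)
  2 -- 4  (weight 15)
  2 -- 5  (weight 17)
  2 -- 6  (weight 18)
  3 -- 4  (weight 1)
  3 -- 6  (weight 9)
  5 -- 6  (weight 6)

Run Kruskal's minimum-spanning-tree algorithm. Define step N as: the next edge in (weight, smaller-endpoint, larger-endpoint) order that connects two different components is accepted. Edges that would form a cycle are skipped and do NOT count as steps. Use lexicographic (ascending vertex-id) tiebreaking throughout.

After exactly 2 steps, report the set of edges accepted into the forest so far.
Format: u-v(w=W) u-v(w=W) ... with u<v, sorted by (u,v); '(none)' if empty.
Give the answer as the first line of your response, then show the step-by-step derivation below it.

0-4(w=6) 3-4(w=1)

step 1: add edge 3-4 (w=1); MST = {3-4(w=1)}
step 2: add edge 0-4 (w=6); MST = {0-4(w=6) 3-4(w=1)}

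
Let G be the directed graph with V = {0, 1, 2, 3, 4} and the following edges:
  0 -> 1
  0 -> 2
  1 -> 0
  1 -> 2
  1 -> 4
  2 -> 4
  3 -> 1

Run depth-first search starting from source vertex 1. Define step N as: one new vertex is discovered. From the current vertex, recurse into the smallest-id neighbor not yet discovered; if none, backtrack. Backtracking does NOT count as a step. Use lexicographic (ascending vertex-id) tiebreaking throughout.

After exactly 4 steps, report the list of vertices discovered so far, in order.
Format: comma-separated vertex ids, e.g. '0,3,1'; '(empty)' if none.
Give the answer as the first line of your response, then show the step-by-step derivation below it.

1,0,2,4

step 1: discover 1; path=1; order=1
step 2: discover 0; path=1>0; order=1,0
step 3: discover 2; path=1>0>2; order=1,0,2
step 4: discover 4; path=1>0>2>4; order=1,0,2,4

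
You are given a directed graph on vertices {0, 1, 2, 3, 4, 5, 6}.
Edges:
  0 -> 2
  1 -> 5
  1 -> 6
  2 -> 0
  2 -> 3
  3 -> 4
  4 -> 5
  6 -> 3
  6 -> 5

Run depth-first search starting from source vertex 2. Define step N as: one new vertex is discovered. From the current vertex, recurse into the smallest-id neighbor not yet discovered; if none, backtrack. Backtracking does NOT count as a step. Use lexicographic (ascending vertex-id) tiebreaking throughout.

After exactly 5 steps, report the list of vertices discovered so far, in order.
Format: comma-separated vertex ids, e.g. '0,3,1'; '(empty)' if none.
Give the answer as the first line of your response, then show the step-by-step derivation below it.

2,0,3,4,5

step 1: discover 2; path=2; order=2
step 2: discover 0; path=2>0; order=2,0
step 3: discover 3; path=2>3; order=2,0,3
step 4: discover 4; path=2>3>4; order=2,0,3,4
step 5: discover 5; path=2>3>4>5; order=2,0,3,4,5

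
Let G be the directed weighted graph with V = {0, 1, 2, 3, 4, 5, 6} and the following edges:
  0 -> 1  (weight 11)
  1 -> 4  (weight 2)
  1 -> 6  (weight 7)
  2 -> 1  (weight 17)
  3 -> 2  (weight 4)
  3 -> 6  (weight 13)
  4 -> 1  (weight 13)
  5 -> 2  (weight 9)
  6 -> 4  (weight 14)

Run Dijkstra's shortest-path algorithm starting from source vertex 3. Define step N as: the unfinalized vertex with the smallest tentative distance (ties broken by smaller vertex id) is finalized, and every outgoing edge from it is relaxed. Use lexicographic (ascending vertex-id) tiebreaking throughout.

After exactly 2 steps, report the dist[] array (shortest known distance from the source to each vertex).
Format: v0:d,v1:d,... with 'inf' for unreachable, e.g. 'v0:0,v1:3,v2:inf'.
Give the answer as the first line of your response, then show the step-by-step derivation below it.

v0:inf,v1:21,v2:4,v3:0,v4:inf,v5:inf,v6:13

step 1: dist = v0:inf,v1:inf,v2:4,v3:0,v4:inf,v5:inf,v6:13
step 2: dist = v0:inf,v1:21,v2:4,v3:0,v4:inf,v5:inf,v6:13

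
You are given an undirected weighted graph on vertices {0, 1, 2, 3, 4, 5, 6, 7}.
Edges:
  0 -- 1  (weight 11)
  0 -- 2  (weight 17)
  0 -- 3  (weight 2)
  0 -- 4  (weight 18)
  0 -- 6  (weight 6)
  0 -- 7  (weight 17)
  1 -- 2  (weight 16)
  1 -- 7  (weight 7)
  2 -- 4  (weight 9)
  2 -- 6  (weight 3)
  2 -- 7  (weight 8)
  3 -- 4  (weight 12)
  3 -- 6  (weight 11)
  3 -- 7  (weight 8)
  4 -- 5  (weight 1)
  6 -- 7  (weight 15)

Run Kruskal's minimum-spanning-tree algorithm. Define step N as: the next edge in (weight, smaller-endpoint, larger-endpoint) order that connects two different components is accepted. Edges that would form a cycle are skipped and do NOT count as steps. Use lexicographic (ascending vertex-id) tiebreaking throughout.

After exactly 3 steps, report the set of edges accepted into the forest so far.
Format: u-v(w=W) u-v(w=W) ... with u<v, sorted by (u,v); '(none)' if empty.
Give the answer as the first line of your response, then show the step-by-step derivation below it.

0-3(w=2) 2-6(w=3) 4-5(w=1)

step 1: add edge 4-5 (w=1); MST = {4-5(w=1)}
step 2: add edge 0-3 (w=2); MST = {0-3(w=2) 4-5(w=1)}
step 3: add edge 2-6 (w=3); MST = {0-3(w=2) 2-6(w=3) 4-5(w=1)}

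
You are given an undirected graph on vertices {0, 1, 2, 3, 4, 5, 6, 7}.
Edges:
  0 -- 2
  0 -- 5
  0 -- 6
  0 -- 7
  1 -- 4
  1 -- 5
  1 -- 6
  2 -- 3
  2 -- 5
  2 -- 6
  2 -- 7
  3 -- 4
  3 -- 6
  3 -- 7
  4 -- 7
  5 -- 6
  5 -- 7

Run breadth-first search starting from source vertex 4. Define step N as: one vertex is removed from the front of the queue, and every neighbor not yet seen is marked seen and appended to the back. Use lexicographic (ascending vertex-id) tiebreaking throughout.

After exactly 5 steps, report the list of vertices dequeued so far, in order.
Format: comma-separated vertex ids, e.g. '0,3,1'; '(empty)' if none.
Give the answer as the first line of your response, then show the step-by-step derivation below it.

4,1,3,7,5

step 1: dequeue 4; queue=[1,3,7]; order=4
step 2: dequeue 1; queue=[3,7,5,6]; order=4,1
step 3: dequeue 3; queue=[7,5,6,2]; order=4,1,3
step 4: dequeue 7; queue=[5,6,2,0]; order=4,1,3,7
step 5: dequeue 5; queue=[6,2,0]; order=4,1,3,7,5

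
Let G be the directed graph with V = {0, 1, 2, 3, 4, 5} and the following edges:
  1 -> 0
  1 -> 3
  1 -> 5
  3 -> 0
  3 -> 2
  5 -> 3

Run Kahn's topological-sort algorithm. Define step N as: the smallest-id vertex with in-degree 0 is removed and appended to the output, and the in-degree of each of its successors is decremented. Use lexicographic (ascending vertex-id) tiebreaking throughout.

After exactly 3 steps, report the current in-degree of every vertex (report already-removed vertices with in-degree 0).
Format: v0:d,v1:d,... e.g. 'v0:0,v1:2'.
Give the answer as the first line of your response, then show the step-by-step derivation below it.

v0:1,v1:0,v2:1,v3:0,v4:0,v5:0

step 1: output 1; order=[1]; indeg=(1,0,1,1,0,0)
step 2: output 4; order=[1,4]; indeg=(1,0,1,1,0,0)
step 3: output 5; order=[1,4,5]; indeg=(1,0,1,0,0,0)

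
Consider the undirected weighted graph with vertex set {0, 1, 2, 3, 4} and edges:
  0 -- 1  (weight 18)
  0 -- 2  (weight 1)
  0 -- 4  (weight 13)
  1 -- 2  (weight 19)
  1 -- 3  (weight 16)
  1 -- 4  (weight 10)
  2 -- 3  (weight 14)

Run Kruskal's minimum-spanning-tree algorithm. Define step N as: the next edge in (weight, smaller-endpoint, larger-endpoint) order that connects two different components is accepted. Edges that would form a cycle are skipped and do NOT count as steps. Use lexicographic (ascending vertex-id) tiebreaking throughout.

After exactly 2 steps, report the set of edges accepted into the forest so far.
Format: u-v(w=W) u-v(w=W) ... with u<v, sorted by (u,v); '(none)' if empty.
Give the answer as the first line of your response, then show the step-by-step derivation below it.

0-2(w=1) 1-4(w=10)

step 1: add edge 0-2 (w=1); MST = {0-2(w=1)}
step 2: add edge 1-4 (w=10); MST = {0-2(w=1) 1-4(w=10)}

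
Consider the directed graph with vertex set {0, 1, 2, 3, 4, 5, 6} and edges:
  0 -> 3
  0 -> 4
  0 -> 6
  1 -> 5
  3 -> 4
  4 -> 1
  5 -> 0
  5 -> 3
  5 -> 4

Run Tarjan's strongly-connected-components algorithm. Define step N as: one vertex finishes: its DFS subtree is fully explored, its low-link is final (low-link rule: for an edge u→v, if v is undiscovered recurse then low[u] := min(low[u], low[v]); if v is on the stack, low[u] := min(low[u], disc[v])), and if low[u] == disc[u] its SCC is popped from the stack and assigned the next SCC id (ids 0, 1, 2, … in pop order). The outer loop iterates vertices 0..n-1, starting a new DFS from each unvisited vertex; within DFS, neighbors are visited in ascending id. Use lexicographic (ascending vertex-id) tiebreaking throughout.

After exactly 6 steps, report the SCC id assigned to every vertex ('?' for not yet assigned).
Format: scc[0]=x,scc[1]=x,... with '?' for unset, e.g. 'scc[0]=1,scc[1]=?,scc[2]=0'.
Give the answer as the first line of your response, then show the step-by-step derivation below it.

scc[0]=1,scc[1]=1,scc[2]=?,scc[3]=1,scc[4]=1,scc[5]=1,scc[6]=0

step 1: low=(low[0]=0,low[1]=3,low[2]=?,low[3]=1,low[4]=2,low[5]=0,low[6]=?); scc=(scc[0]=?,scc[1]=?,scc[2]=?,scc[3]=?,scc[4]=?,scc[5]=?,scc[6]=?)
step 2: low=(low[0]=0,low[1]=0,low[2]=?,low[3]=1,low[4]=2,low[5]=0,low[6]=?); scc=(scc[0]=?,scc[1]=?,scc[2]=?,scc[3]=?,scc[4]=?,scc[5]=?,scc[6]=?)
step 3: low=(low[0]=0,low[1]=0,low[2]=?,low[3]=1,low[4]=0,low[5]=0,low[6]=?); scc=(scc[0]=?,scc[1]=?,scc[2]=?,scc[3]=?,scc[4]=?,scc[5]=?,scc[6]=?)
step 4: low=(low[0]=0,low[1]=0,low[2]=?,low[3]=0,low[4]=0,low[5]=0,low[6]=?); scc=(scc[0]=?,scc[1]=?,scc[2]=?,scc[3]=?,scc[4]=?,scc[5]=?,scc[6]=?)
step 5: low=(low[0]=0,low[1]=0,low[2]=?,low[3]=0,low[4]=0,low[5]=0,low[6]=5); scc=(scc[0]=?,scc[1]=?,scc[2]=?,scc[3]=?,scc[4]=?,scc[5]=?,scc[6]=0)
step 6: low=(low[0]=0,low[1]=0,low[2]=?,low[3]=0,low[4]=0,low[5]=0,low[6]=5); scc=(scc[0]=1,scc[1]=1,scc[2]=?,scc[3]=1,scc[4]=1,scc[5]=1,scc[6]=0)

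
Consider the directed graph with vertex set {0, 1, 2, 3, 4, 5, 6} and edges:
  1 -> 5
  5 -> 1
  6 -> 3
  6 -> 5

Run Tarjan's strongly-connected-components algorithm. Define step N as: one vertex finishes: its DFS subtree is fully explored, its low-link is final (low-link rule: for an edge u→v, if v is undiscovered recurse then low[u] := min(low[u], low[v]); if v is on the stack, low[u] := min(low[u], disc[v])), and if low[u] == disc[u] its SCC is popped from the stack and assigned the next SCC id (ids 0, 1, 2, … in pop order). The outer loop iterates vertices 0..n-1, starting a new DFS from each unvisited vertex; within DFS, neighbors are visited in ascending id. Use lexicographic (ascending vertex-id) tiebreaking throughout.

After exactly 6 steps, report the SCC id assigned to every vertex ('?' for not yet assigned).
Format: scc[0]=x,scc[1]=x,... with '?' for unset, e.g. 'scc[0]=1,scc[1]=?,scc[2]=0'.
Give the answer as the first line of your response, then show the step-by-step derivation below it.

scc[0]=0,scc[1]=1,scc[2]=2,scc[3]=3,scc[4]=4,scc[5]=1,scc[6]=?

step 1: low=(low[0]=0,low[1]=?,low[2]=?,low[3]=?,low[4]=?,low[5]=?,low[6]=?); scc=(scc[0]=0,scc[1]=?,scc[2]=?,scc[3]=?,scc[4]=?,scc[5]=?,scc[6]=?)
step 2: low=(low[0]=0,low[1]=1,low[2]=?,low[3]=?,low[4]=?,low[5]=1,low[6]=?); scc=(scc[0]=0,scc[1]=?,scc[2]=?,scc[3]=?,scc[4]=?,scc[5]=?,scc[6]=?)
step 3: low=(low[0]=0,low[1]=1,low[2]=?,low[3]=?,low[4]=?,low[5]=1,low[6]=?); scc=(scc[0]=0,scc[1]=1,scc[2]=?,scc[3]=?,scc[4]=?,scc[5]=1,scc[6]=?)
step 4: low=(low[0]=0,low[1]=1,low[2]=3,low[3]=?,low[4]=?,low[5]=1,low[6]=?); scc=(scc[0]=0,scc[1]=1,scc[2]=2,scc[3]=?,scc[4]=?,scc[5]=1,scc[6]=?)
step 5: low=(low[0]=0,low[1]=1,low[2]=3,low[3]=4,low[4]=?,low[5]=1,low[6]=?); scc=(scc[0]=0,scc[1]=1,scc[2]=2,scc[3]=3,scc[4]=?,scc[5]=1,scc[6]=?)
step 6: low=(low[0]=0,low[1]=1,low[2]=3,low[3]=4,low[4]=5,low[5]=1,low[6]=?); scc=(scc[0]=0,scc[1]=1,scc[2]=2,scc[3]=3,scc[4]=4,scc[5]=1,scc[6]=?)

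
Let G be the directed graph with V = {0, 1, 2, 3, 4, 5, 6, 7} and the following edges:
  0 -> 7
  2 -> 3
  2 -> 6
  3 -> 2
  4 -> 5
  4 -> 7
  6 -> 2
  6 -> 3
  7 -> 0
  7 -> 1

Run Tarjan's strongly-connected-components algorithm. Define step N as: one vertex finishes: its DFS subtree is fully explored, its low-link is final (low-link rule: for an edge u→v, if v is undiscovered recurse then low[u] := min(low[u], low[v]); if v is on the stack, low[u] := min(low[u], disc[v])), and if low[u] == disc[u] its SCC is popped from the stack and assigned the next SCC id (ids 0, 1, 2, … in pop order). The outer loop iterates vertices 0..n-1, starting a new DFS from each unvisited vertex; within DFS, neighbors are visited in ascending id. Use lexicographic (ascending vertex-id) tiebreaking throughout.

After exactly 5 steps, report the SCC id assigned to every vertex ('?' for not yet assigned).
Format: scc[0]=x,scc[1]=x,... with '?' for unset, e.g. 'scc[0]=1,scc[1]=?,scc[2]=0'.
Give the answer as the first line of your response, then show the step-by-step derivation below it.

scc[0]=1,scc[1]=0,scc[2]=?,scc[3]=?,scc[4]=?,scc[5]=?,scc[6]=?,scc[7]=1

step 1: low=(low[0]=0,low[1]=2,low[2]=?,low[3]=?,low[4]=?,low[5]=?,low[6]=?,low[7]=0); scc=(scc[0]=?,scc[1]=0,scc[2]=?,scc[3]=?,scc[4]=?,scc[5]=?,scc[6]=?,scc[7]=?)
step 2: low=(low[0]=0,low[1]=2,low[2]=?,low[3]=?,low[4]=?,low[5]=?,low[6]=?,low[7]=0); scc=(scc[0]=?,scc[1]=0,scc[2]=?,scc[3]=?,scc[4]=?,scc[5]=?,scc[6]=?,scc[7]=?)
step 3: low=(low[0]=0,low[1]=2,low[2]=?,low[3]=?,low[4]=?,low[5]=?,low[6]=?,low[7]=0); scc=(scc[0]=1,scc[1]=0,scc[2]=?,scc[3]=?,scc[4]=?,scc[5]=?,scc[6]=?,scc[7]=1)
step 4: low=(low[0]=0,low[1]=2,low[2]=3,low[3]=3,low[4]=?,low[5]=?,low[6]=?,low[7]=0); scc=(scc[0]=1,scc[1]=0,scc[2]=?,scc[3]=?,scc[4]=?,scc[5]=?,scc[6]=?,scc[7]=1)
step 5: low=(low[0]=0,low[1]=2,low[2]=3,low[3]=3,low[4]=?,low[5]=?,low[6]=3,low[7]=0); scc=(scc[0]=1,scc[1]=0,scc[2]=?,scc[3]=?,scc[4]=?,scc[5]=?,scc[6]=?,scc[7]=1)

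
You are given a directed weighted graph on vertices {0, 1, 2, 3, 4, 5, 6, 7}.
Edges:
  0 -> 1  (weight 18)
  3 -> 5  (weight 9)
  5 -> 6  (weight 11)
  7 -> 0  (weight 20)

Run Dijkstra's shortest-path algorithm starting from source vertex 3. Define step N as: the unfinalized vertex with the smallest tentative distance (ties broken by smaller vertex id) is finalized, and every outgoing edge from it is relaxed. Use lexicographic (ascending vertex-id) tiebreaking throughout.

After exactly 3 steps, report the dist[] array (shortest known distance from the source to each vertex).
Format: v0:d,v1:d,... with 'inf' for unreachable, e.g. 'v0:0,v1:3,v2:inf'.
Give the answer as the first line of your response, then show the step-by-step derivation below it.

v0:inf,v1:inf,v2:inf,v3:0,v4:inf,v5:9,v6:20,v7:inf

step 1: dist = v0:inf,v1:inf,v2:inf,v3:0,v4:inf,v5:9,v6:inf,v7:inf
step 2: dist = v0:inf,v1:inf,v2:inf,v3:0,v4:inf,v5:9,v6:20,v7:inf
step 3: dist = v0:inf,v1:inf,v2:inf,v3:0,v4:inf,v5:9,v6:20,v7:inf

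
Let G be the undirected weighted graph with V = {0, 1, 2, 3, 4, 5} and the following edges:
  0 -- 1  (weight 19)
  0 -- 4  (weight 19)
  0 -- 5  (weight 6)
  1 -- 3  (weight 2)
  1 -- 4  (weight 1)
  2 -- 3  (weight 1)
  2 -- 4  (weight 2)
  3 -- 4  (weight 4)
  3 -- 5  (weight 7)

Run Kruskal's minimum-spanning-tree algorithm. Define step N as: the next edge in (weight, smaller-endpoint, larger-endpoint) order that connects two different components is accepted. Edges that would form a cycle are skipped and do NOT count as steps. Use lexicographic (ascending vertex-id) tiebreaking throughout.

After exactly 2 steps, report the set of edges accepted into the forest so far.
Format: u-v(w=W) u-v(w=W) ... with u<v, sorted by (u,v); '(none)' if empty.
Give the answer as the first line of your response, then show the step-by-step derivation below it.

1-4(w=1) 2-3(w=1)

step 1: add edge 1-4 (w=1); MST = {1-4(w=1)}
step 2: add edge 2-3 (w=1); MST = {1-4(w=1) 2-3(w=1)}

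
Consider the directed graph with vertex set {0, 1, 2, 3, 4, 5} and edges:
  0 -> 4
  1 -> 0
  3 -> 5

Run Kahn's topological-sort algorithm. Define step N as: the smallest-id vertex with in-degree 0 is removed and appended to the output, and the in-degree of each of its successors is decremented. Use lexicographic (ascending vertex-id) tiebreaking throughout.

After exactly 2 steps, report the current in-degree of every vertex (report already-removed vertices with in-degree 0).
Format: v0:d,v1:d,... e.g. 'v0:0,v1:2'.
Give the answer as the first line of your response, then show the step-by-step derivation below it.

v0:0,v1:0,v2:0,v3:0,v4:0,v5:1

step 1: output 1; order=[1]; indeg=(0,0,0,0,1,1)
step 2: output 0; order=[1,0]; indeg=(0,0,0,0,0,1)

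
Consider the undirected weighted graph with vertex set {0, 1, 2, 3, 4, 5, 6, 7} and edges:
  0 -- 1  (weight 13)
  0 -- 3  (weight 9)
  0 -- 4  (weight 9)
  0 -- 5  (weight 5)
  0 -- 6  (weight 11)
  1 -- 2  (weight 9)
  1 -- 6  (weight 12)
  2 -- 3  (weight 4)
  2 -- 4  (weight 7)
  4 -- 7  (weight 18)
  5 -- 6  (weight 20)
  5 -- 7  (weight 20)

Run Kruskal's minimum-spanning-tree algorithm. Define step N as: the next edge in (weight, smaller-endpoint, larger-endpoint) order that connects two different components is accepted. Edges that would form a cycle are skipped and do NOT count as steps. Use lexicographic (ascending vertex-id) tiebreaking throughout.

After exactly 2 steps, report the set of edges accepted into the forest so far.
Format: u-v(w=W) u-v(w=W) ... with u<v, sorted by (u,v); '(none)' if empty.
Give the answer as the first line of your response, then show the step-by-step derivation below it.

0-5(w=5) 2-3(w=4)

step 1: add edge 2-3 (w=4); MST = {2-3(w=4)}
step 2: add edge 0-5 (w=5); MST = {0-5(w=5) 2-3(w=4)}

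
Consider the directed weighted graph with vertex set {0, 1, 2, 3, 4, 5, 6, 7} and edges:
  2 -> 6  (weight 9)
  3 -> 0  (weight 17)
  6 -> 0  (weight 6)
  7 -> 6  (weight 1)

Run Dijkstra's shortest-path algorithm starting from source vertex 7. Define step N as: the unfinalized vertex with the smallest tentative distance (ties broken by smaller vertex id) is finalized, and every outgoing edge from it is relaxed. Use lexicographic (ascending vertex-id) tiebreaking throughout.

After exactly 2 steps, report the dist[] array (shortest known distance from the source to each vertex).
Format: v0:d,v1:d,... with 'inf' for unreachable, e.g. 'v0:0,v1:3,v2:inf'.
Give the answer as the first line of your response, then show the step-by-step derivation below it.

v0:7,v1:inf,v2:inf,v3:inf,v4:inf,v5:inf,v6:1,v7:0

step 1: dist = v0:inf,v1:inf,v2:inf,v3:inf,v4:inf,v5:inf,v6:1,v7:0
step 2: dist = v0:7,v1:inf,v2:inf,v3:inf,v4:inf,v5:inf,v6:1,v7:0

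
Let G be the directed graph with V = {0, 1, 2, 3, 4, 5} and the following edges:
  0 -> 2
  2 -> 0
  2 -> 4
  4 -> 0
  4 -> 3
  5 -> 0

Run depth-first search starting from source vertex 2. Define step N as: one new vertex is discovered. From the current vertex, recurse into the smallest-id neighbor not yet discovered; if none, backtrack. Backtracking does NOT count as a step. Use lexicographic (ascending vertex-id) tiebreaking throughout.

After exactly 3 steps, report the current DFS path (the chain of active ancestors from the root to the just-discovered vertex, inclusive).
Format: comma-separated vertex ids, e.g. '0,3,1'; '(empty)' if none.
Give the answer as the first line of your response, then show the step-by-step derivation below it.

2,4

step 1: discover 2; path=2; order=2
step 2: discover 0; path=2>0; order=2,0
step 3: discover 4; path=2>4; order=2,0,4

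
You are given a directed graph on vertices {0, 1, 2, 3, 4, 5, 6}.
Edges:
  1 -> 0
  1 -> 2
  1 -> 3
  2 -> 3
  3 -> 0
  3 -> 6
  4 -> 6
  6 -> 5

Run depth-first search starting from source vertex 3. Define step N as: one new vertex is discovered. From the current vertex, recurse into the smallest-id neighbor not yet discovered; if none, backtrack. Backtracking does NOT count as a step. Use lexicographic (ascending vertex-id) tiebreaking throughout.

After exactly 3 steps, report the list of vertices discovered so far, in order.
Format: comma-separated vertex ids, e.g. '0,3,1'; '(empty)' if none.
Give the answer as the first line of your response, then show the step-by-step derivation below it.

3,0,6

step 1: discover 3; path=3; order=3
step 2: discover 0; path=3>0; order=3,0
step 3: discover 6; path=3>6; order=3,0,6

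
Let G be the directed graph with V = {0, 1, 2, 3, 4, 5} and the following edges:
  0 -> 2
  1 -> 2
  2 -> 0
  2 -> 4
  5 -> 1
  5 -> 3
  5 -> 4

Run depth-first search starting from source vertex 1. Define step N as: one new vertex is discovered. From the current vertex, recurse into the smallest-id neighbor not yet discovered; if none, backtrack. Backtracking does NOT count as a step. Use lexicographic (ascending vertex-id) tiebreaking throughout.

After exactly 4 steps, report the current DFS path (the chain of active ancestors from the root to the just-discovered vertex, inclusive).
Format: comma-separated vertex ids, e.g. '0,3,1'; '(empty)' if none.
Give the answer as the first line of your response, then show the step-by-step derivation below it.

1,2,4

step 1: discover 1; path=1; order=1
step 2: discover 2; path=1>2; order=1,2
step 3: discover 0; path=1>2>0; order=1,2,0
step 4: discover 4; path=1>2>4; order=1,2,0,4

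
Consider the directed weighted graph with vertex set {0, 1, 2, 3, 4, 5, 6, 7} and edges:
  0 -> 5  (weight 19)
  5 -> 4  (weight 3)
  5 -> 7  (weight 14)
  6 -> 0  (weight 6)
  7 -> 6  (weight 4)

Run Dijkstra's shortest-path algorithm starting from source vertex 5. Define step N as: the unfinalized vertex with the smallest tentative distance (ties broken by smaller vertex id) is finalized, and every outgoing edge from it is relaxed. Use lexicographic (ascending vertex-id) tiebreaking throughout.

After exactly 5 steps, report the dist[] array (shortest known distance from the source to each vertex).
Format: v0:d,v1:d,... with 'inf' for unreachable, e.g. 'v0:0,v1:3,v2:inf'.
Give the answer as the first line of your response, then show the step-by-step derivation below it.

v0:24,v1:inf,v2:inf,v3:inf,v4:3,v5:0,v6:18,v7:14

step 1: dist = v0:inf,v1:inf,v2:inf,v3:inf,v4:3,v5:0,v6:inf,v7:14
step 2: dist = v0:inf,v1:inf,v2:inf,v3:inf,v4:3,v5:0,v6:inf,v7:14
step 3: dist = v0:inf,v1:inf,v2:inf,v3:inf,v4:3,v5:0,v6:18,v7:14
step 4: dist = v0:24,v1:inf,v2:inf,v3:inf,v4:3,v5:0,v6:18,v7:14
step 5: dist = v0:24,v1:inf,v2:inf,v3:inf,v4:3,v5:0,v6:18,v7:14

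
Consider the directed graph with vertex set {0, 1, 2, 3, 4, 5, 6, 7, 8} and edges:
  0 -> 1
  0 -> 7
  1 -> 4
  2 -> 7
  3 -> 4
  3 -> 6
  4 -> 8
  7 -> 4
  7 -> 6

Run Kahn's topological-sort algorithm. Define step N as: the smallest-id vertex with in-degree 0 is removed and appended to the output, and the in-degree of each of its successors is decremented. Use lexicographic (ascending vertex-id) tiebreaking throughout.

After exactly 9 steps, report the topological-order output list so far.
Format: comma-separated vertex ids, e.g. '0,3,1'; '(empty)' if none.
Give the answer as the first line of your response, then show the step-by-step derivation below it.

0,1,2,3,5,7,4,6,8

step 1: output 0; order=[0]; indeg=(0,0,0,0,3,0,2,1,1)
step 2: output 1; order=[0,1]; indeg=(0,0,0,0,2,0,2,1,1)
step 3: output 2; order=[0,1,2]; indeg=(0,0,0,0,2,0,2,0,1)
step 4: output 3; order=[0,1,2,3]; indeg=(0,0,0,0,1,0,1,0,1)
step 5: output 5; order=[0,1,2,3,5]; indeg=(0,0,0,0,1,0,1,0,1)
step 6: output 7; order=[0,1,2,3,5,7]; indeg=(0,0,0,0,0,0,0,0,1)
step 7: output 4; order=[0,1,2,3,5,7,4]; indeg=(0,0,0,0,0,0,0,0,0)
step 8: output 6; order=[0,1,2,3,5,7,4,6]; indeg=(0,0,0,0,0,0,0,0,0)
step 9: output 8; order=[0,1,2,3,5,7,4,6,8]; indeg=(0,0,0,0,0,0,0,0,0)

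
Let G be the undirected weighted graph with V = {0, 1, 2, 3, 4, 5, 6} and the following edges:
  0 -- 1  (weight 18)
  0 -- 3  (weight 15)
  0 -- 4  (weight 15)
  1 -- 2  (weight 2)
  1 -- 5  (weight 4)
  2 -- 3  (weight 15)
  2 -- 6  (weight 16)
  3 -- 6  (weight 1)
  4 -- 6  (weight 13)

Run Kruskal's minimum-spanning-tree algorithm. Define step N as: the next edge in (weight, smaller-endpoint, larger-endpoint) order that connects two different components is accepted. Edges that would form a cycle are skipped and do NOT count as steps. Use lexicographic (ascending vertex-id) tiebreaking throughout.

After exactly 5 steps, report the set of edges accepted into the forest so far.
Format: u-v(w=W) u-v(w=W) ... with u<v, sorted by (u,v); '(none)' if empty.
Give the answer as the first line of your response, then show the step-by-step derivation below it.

0-3(w=15) 1-2(w=2) 1-5(w=4) 3-6(w=1) 4-6(w=13)

step 1: add edge 3-6 (w=1); MST = {3-6(w=1)}
step 2: add edge 1-2 (w=2); MST = {1-2(w=2) 3-6(w=1)}
step 3: add edge 1-5 (w=4); MST = {1-2(w=2) 1-5(w=4) 3-6(w=1)}
step 4: add edge 4-6 (w=13); MST = {1-2(w=2) 1-5(w=4) 3-6(w=1) 4-6(w=13)}
step 5: add edge 0-3 (w=15); MST = {0-3(w=15) 1-2(w=2) 1-5(w=4) 3-6(w=1) 4-6(w=13)}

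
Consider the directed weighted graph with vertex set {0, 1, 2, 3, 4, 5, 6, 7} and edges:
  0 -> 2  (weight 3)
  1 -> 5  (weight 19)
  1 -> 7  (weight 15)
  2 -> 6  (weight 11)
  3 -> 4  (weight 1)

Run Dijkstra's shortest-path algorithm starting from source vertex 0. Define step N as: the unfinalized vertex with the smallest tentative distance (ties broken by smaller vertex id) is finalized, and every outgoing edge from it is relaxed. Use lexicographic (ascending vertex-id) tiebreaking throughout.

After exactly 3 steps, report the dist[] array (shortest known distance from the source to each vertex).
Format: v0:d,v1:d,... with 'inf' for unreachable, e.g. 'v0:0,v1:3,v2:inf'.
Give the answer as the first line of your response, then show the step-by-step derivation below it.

v0:0,v1:inf,v2:3,v3:inf,v4:inf,v5:inf,v6:14,v7:inf

step 1: dist = v0:0,v1:inf,v2:3,v3:inf,v4:inf,v5:inf,v6:inf,v7:inf
step 2: dist = v0:0,v1:inf,v2:3,v3:inf,v4:inf,v5:inf,v6:14,v7:inf
step 3: dist = v0:0,v1:inf,v2:3,v3:inf,v4:inf,v5:inf,v6:14,v7:inf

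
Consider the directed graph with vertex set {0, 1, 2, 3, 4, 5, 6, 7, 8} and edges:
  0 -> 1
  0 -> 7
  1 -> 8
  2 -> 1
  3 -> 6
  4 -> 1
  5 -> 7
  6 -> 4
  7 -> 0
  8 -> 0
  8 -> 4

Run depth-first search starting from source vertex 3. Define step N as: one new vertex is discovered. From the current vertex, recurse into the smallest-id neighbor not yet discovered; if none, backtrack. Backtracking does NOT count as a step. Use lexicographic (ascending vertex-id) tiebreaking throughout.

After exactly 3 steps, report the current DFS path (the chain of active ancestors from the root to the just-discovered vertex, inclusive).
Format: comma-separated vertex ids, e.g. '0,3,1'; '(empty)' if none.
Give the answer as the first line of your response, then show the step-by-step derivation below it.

3,6,4

step 1: discover 3; path=3; order=3
step 2: discover 6; path=3>6; order=3,6
step 3: discover 4; path=3>6>4; order=3,6,4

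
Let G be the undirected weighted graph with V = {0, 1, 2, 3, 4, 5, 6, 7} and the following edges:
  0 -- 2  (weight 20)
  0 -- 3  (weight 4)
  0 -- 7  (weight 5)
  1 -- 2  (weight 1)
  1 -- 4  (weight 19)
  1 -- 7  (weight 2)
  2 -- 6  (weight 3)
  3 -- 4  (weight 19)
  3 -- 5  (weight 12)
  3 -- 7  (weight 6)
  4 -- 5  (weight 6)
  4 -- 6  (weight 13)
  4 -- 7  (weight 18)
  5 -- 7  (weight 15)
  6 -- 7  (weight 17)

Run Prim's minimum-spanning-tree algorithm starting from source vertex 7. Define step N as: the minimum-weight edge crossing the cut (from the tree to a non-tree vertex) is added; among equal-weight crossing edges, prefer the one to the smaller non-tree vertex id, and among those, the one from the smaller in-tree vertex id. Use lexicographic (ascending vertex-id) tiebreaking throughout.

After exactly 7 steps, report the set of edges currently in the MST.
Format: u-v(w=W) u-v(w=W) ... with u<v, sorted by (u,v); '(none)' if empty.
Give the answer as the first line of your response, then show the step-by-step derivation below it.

0-3(w=4) 0-7(w=5) 1-2(w=1) 1-7(w=2) 2-6(w=3) 3-5(w=12) 4-5(w=6)

step 1: add edge 1-7 (w=2); MST = {1-7(w=2)}
step 2: add edge 1-2 (w=1); MST = {1-2(w=1) 1-7(w=2)}
step 3: add edge 2-6 (w=3); MST = {1-2(w=1) 1-7(w=2) 2-6(w=3)}
step 4: add edge 0-7 (w=5); MST = {0-7(w=5) 1-2(w=1) 1-7(w=2) 2-6(w=3)}
step 5: add edge 0-3 (w=4); MST = {0-3(w=4) 0-7(w=5) 1-2(w=1) 1-7(w=2) 2-6(w=3)}
step 6: add edge 3-5 (w=12); MST = {0-3(w=4) 0-7(w=5) 1-2(w=1) 1-7(w=2) 2-6(w=3) 3-5(w=12)}
step 7: add edge 4-5 (w=6); MST = {0-3(w=4) 0-7(w=5) 1-2(w=1) 1-7(w=2) 2-6(w=3) 3-5(w=12) 4-5(w=6)}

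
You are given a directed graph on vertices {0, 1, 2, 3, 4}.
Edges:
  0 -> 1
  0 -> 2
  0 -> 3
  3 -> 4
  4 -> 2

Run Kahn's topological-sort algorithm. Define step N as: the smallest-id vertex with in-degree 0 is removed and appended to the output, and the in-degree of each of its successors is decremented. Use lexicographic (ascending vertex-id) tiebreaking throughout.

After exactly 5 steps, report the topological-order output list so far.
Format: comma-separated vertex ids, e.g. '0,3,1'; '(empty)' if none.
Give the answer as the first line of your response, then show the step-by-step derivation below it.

0,1,3,4,2

step 1: output 0; order=[0]; indeg=(0,0,1,0,1)
step 2: output 1; order=[0,1]; indeg=(0,0,1,0,1)
step 3: output 3; order=[0,1,3]; indeg=(0,0,1,0,0)
step 4: output 4; order=[0,1,3,4]; indeg=(0,0,0,0,0)
step 5: output 2; order=[0,1,3,4,2]; indeg=(0,0,0,0,0)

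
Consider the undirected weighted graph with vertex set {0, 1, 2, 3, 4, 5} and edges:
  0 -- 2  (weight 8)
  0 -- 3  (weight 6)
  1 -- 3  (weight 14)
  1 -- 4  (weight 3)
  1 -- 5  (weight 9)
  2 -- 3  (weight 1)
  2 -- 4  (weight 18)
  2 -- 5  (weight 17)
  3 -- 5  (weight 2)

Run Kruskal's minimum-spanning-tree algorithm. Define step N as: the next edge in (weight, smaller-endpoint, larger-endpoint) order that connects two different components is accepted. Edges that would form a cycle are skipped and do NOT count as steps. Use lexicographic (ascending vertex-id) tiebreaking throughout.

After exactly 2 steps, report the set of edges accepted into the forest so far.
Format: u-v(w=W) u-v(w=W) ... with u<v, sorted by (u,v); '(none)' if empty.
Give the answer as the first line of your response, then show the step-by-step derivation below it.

2-3(w=1) 3-5(w=2)

step 1: add edge 2-3 (w=1); MST = {2-3(w=1)}
step 2: add edge 3-5 (w=2); MST = {2-3(w=1) 3-5(w=2)}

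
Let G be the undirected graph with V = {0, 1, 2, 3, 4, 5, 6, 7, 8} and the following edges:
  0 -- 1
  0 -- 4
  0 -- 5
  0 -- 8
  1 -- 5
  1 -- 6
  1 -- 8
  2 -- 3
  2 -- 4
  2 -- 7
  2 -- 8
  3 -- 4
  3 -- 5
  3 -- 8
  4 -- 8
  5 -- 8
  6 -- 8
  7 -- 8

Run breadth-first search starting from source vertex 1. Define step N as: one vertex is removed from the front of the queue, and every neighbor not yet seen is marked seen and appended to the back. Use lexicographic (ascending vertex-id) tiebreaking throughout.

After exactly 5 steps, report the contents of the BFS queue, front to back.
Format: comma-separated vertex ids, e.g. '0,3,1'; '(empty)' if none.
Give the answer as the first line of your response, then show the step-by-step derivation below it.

4,3,2,7

step 1: dequeue 1; queue=[0,5,6,8]; order=1
step 2: dequeue 0; queue=[5,6,8,4]; order=1,0
step 3: dequeue 5; queue=[6,8,4,3]; order=1,0,5
step 4: dequeue 6; queue=[8,4,3]; order=1,0,5,6
step 5: dequeue 8; queue=[4,3,2,7]; order=1,0,5,6,8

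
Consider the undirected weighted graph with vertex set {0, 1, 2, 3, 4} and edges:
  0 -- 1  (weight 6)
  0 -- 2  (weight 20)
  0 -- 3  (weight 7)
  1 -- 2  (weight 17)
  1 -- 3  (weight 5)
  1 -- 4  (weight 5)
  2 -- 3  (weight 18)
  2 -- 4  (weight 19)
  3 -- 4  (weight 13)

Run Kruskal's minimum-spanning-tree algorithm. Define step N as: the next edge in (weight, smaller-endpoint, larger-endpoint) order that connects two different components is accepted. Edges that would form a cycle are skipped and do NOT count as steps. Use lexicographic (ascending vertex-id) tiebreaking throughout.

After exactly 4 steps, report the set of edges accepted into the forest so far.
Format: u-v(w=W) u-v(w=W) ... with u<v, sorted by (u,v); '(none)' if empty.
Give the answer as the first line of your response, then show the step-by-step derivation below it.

0-1(w=6) 1-2(w=17) 1-3(w=5) 1-4(w=5)

step 1: add edge 1-3 (w=5); MST = {1-3(w=5)}
step 2: add edge 1-4 (w=5); MST = {1-3(w=5) 1-4(w=5)}
step 3: add edge 0-1 (w=6); MST = {0-1(w=6) 1-3(w=5) 1-4(w=5)}
step 4: add edge 1-2 (w=17); MST = {0-1(w=6) 1-2(w=17) 1-3(w=5) 1-4(w=5)}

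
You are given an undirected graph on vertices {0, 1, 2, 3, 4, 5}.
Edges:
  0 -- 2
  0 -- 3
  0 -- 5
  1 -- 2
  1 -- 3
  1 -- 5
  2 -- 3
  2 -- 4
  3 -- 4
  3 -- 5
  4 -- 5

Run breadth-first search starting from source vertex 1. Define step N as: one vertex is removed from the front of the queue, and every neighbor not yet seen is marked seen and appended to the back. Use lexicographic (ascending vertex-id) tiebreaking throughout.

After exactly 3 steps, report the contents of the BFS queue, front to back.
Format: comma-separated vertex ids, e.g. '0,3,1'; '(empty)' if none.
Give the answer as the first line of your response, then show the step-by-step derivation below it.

5,0,4

step 1: dequeue 1; queue=[2,3,5]; order=1
step 2: dequeue 2; queue=[3,5,0,4]; order=1,2
step 3: dequeue 3; queue=[5,0,4]; order=1,2,3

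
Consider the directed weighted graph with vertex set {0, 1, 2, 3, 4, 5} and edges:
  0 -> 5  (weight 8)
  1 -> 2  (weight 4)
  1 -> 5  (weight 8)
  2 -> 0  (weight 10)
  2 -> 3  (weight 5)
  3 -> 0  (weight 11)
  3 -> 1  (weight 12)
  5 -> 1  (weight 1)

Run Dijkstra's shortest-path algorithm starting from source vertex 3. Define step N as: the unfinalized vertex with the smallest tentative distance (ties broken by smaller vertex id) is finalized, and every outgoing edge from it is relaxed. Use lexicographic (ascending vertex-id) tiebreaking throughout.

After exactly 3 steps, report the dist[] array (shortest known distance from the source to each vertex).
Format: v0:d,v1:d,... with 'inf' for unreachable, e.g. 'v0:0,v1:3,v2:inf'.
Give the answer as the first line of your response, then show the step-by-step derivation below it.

v0:11,v1:12,v2:16,v3:0,v4:inf,v5:19

step 1: dist = v0:11,v1:12,v2:inf,v3:0,v4:inf,v5:inf
step 2: dist = v0:11,v1:12,v2:inf,v3:0,v4:inf,v5:19
step 3: dist = v0:11,v1:12,v2:16,v3:0,v4:inf,v5:19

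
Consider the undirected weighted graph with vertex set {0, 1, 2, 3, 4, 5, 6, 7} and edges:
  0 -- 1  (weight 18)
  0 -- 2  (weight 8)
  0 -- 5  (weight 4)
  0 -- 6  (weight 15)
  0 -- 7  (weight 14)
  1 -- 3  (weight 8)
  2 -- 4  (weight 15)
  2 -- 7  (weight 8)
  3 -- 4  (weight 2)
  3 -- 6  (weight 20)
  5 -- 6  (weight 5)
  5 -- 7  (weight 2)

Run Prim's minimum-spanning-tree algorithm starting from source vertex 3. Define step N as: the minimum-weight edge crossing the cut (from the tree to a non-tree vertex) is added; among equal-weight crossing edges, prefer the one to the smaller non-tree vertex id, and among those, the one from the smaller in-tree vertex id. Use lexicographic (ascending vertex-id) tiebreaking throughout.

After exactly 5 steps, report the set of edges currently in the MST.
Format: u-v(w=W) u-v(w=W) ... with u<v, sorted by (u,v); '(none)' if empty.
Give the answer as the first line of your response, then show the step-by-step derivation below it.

0-2(w=8) 0-5(w=4) 1-3(w=8) 2-4(w=15) 3-4(w=2)

step 1: add edge 3-4 (w=2); MST = {3-4(w=2)}
step 2: add edge 1-3 (w=8); MST = {1-3(w=8) 3-4(w=2)}
step 3: add edge 2-4 (w=15); MST = {1-3(w=8) 2-4(w=15) 3-4(w=2)}
step 4: add edge 0-2 (w=8); MST = {0-2(w=8) 1-3(w=8) 2-4(w=15) 3-4(w=2)}
step 5: add edge 0-5 (w=4); MST = {0-2(w=8) 0-5(w=4) 1-3(w=8) 2-4(w=15) 3-4(w=2)}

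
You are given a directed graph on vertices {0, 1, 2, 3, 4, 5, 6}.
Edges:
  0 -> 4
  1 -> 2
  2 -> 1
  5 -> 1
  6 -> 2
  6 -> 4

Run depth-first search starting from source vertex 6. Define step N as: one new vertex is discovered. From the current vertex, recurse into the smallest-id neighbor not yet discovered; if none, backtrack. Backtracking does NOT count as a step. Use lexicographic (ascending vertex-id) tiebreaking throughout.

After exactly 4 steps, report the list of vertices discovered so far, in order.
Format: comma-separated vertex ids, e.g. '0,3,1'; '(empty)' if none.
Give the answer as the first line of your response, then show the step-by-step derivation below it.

6,2,1,4

step 1: discover 6; path=6; order=6
step 2: discover 2; path=6>2; order=6,2
step 3: discover 1; path=6>2>1; order=6,2,1
step 4: discover 4; path=6>4; order=6,2,1,4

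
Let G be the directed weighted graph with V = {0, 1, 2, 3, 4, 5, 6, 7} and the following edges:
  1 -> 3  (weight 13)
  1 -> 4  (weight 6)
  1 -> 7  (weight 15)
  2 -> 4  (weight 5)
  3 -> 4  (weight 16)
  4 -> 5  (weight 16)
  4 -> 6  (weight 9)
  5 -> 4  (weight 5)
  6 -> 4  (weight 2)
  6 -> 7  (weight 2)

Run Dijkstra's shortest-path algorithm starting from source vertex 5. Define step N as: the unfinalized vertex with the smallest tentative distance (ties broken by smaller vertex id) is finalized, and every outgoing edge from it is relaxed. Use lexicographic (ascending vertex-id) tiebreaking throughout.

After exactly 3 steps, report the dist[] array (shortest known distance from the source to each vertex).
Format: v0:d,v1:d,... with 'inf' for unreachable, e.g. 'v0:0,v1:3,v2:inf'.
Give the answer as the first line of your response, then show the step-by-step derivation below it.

v0:inf,v1:inf,v2:inf,v3:inf,v4:5,v5:0,v6:14,v7:16

step 1: dist = v0:inf,v1:inf,v2:inf,v3:inf,v4:5,v5:0,v6:inf,v7:inf
step 2: dist = v0:inf,v1:inf,v2:inf,v3:inf,v4:5,v5:0,v6:14,v7:inf
step 3: dist = v0:inf,v1:inf,v2:inf,v3:inf,v4:5,v5:0,v6:14,v7:16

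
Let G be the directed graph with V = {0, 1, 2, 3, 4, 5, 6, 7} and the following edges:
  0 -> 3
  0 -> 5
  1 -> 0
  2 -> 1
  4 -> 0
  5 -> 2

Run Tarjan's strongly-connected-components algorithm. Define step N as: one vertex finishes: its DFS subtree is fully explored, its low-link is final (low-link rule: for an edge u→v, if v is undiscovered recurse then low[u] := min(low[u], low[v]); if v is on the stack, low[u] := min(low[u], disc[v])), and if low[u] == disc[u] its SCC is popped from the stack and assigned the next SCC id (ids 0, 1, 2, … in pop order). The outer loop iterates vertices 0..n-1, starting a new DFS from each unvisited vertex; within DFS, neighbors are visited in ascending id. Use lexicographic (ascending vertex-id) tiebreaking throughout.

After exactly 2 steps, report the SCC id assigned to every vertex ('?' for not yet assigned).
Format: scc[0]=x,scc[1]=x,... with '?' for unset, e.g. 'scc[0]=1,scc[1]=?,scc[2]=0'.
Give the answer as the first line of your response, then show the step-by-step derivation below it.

scc[0]=?,scc[1]=?,scc[2]=?,scc[3]=0,scc[4]=?,scc[5]=?,scc[6]=?,scc[7]=?

step 1: low=(low[0]=0,low[1]=?,low[2]=?,low[3]=1,low[4]=?,low[5]=?,low[6]=?,low[7]=?); scc=(scc[0]=?,scc[1]=?,scc[2]=?,scc[3]=0,scc[4]=?,scc[5]=?,scc[6]=?,scc[7]=?)
step 2: low=(low[0]=0,low[1]=0,low[2]=3,low[3]=1,low[4]=?,low[5]=2,low[6]=?,low[7]=?); scc=(scc[0]=?,scc[1]=?,scc[2]=?,scc[3]=0,scc[4]=?,scc[5]=?,scc[6]=?,scc[7]=?)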